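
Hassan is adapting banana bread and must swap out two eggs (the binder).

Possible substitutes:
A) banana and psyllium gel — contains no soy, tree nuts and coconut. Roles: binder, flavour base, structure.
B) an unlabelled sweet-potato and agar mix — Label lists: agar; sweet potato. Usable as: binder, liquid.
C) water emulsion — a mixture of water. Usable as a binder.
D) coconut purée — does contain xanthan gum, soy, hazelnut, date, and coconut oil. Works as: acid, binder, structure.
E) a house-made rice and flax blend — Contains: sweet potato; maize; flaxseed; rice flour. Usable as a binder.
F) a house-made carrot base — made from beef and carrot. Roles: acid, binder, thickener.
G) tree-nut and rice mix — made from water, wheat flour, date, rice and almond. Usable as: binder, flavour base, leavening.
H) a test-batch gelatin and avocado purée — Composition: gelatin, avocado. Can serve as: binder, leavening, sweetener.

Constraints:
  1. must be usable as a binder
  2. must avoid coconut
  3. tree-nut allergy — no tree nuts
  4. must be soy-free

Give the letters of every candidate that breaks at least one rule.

D, G

A: works as a binder, no coconut, no tree nuts — keep
B: works as a binder, no tree nuts, no coconut — OK
C: no soy, no coconut — keep
D: has soy, so not soy-free; has hazelnut, so not tree-nut-free (and 1 more) — reject
E: maize and rice flour etc. — none of it excluded — OK
F: only beef and carrot; none excluded — valid
G: has almond, so not tree-nut-free — no
H: no tree nuts, no soy — keep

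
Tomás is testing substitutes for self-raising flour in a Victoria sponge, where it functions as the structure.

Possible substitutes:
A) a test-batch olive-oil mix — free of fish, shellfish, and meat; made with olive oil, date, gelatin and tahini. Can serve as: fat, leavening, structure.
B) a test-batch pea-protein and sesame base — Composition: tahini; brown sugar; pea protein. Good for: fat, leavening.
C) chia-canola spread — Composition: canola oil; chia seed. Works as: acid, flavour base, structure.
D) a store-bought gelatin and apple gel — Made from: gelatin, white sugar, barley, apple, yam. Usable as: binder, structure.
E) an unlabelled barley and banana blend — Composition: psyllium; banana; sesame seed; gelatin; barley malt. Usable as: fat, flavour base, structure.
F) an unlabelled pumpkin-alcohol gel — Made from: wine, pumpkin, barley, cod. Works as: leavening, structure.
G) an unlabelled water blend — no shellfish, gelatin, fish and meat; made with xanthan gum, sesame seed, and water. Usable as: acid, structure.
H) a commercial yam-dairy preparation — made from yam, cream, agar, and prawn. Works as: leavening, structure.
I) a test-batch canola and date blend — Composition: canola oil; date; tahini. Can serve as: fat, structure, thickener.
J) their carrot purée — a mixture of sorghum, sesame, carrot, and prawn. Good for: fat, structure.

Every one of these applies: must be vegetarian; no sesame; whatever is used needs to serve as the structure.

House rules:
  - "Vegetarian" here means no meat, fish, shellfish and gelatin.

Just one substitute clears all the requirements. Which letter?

C

A: has gelatin, so not vegetarian; has tahini, so not sesame-free — out
B: not usable as a structure; has tahini, so not sesame-free — reject
C: every rule checks out — OK
D: has gelatin, so not vegetarian — out
E: has gelatin, so not vegetarian; has sesame seed, so not sesame-free — no
F: has cod, so not vegetarian — reject
G: has sesame seed, so not sesame-free — out
H: has prawn, so not vegetarian — out
I: has tahini, so not sesame-free — out
J: has prawn, so not vegetarian; has sesame, so not sesame-free — out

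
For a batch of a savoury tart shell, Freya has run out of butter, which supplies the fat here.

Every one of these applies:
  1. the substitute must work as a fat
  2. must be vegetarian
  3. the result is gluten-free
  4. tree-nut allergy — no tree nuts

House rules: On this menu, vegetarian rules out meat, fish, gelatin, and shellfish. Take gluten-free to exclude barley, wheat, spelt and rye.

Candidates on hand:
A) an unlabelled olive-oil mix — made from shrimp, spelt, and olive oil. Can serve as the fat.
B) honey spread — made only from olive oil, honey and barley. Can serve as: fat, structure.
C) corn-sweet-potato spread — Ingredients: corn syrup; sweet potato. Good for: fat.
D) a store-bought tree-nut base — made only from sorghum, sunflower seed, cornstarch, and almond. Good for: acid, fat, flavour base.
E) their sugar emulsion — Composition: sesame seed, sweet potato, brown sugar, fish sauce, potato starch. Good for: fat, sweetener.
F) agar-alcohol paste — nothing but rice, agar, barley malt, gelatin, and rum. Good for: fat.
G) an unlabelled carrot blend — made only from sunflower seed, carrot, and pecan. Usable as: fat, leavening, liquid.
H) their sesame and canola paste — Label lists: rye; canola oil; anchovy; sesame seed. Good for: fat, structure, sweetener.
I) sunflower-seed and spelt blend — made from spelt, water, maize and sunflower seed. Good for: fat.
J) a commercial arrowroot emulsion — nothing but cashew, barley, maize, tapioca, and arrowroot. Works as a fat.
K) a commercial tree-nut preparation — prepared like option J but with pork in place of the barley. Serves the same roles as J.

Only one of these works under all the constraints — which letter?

A: has shrimp, so not vegetarian; has spelt, so not gluten-free — out
B: has barley, so not gluten-free — no
C: only corn syrup and sweet potato; none excluded — valid
D: has almond, so not tree-nut-free — out
E: has fish sauce, so not vegetarian — out
F: has gelatin, so not vegetarian; has barley malt, so not gluten-free — out
G: has pecan, so not tree-nut-free — out
H: has anchovy, so not vegetarian; has rye, so not gluten-free — no
I: has spelt, so not gluten-free — no
J: has barley, so not gluten-free; has cashew, so not tree-nut-free — reject
K: has pork, so not vegetarian; has cashew, so not tree-nut-free — out

C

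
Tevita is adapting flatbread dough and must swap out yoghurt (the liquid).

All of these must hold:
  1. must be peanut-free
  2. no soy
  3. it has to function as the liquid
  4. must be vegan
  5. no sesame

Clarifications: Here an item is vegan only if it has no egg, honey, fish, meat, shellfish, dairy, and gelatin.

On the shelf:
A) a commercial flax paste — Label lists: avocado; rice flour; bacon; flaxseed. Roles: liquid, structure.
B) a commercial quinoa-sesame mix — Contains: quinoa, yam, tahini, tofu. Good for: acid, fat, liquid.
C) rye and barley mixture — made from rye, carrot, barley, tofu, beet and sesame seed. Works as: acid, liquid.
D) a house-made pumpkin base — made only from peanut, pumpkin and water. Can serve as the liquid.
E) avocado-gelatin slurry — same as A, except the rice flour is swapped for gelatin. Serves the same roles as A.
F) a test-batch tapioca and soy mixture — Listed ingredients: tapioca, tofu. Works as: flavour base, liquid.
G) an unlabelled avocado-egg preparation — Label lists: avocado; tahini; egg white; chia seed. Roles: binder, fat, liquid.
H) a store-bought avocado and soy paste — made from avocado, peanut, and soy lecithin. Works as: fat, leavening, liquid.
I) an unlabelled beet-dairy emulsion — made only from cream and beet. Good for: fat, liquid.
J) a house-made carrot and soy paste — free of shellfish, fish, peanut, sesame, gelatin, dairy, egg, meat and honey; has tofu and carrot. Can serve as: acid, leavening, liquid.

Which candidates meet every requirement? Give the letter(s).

none

A: has bacon, so not vegan — no
B: has tofu, so not soy-free; has tahini, so not sesame-free — reject
C: has tofu, so not soy-free; has sesame seed, so not sesame-free — out
D: has peanut, so not peanut-free — out
E: has gelatin, so not vegan — no
F: has tofu, so not soy-free — reject
G: has egg white, so not vegan; has tahini, so not sesame-free — reject
H: has soy lecithin, so not soy-free; has peanut, so not peanut-free — out
I: has cream, so not vegan — reject
J: has tofu, so not soy-free — no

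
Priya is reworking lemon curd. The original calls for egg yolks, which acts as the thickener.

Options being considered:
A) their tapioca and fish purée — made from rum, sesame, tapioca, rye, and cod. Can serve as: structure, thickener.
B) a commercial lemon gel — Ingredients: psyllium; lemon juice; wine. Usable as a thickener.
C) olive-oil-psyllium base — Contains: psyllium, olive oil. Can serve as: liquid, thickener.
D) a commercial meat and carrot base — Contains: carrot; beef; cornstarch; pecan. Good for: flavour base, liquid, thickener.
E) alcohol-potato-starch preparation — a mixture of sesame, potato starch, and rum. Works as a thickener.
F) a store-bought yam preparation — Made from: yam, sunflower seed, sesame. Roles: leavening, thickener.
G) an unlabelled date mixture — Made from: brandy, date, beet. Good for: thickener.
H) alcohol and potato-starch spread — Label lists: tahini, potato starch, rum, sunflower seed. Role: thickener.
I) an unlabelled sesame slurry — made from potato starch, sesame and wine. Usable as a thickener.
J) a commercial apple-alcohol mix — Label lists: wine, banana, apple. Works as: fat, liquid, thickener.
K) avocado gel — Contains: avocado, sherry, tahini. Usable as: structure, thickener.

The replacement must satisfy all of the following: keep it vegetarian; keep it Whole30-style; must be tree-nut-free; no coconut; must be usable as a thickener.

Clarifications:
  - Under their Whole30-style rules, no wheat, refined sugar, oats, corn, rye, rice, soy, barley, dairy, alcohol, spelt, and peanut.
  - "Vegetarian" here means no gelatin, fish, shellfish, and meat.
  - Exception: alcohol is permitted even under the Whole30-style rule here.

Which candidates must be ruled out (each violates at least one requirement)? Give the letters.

A, D

A: has rye, so not Whole30-style; has cod, so not vegetarian — reject
B: alcohol is permitted under the Whole30-style carve-out; nothing else excluded — valid
C: only psyllium and olive oil; none excluded — keep
D: has cornstarch, so not Whole30-style; has beef, so not vegetarian (and 1 more) — no
E: alcohol is permitted under the Whole30-style carve-out; nothing else excluded — keep
F: every rule checks out — OK
G: alcohol is permitted under the Whole30-style carve-out; nothing else excluded — valid
H: alcohol is permitted under the Whole30-style carve-out; nothing else excluded — valid
I: alcohol is permitted under the Whole30-style carve-out; nothing else excluded — OK
J: alcohol is permitted under the Whole30-style carve-out; nothing else excluded — valid
K: alcohol is permitted under the Whole30-style carve-out; nothing else excluded — OK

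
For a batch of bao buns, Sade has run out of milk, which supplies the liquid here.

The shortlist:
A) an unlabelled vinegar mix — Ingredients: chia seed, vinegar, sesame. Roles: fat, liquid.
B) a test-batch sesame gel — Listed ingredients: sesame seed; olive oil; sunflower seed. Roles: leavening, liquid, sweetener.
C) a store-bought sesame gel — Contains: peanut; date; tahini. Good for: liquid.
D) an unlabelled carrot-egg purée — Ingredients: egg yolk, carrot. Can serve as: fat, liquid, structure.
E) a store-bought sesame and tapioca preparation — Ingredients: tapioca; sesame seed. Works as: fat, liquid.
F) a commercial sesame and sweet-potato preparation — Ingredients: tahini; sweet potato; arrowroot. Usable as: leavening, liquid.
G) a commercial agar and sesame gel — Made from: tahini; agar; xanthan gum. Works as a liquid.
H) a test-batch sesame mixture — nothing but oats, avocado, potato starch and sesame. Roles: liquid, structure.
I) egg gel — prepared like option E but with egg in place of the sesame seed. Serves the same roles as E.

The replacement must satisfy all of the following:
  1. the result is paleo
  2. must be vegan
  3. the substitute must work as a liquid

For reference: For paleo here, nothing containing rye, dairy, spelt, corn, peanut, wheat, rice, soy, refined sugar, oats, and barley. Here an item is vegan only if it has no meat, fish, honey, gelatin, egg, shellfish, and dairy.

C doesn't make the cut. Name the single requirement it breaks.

paleo

usable as a liquid: satisfied
paleo: has peanut — fails
vegan: satisfied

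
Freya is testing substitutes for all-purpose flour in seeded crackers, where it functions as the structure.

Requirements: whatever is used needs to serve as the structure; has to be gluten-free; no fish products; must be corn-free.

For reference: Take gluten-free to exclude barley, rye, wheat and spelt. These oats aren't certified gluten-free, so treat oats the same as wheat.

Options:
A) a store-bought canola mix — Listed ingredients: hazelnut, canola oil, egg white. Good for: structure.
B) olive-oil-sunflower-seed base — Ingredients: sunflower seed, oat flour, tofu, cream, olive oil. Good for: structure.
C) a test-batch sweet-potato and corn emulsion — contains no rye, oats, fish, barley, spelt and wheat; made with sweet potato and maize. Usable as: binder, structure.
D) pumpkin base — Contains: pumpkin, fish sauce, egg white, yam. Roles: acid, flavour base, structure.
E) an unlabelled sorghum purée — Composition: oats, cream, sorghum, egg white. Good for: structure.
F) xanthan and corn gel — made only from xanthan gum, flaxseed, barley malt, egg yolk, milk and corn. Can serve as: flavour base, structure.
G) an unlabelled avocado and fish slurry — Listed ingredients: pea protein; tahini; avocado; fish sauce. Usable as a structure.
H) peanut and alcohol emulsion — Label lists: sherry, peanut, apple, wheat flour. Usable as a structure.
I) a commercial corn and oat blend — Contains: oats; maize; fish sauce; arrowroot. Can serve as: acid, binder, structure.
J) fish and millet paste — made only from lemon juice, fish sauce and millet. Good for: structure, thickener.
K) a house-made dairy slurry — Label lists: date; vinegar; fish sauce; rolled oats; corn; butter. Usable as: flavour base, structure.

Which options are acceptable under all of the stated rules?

A: gluten-free, no fish — keep
B: has oat flour, so not gluten-free — no
C: has maize, so not corn-free — reject
D: has fish sauce, so not fish-free — no
E: has oats, so not gluten-free — no
F: has barley malt, so not gluten-free; has corn, so not corn-free — out
G: has fish sauce, so not fish-free — no
H: has wheat flour, so not gluten-free — out
I: has oats, so not gluten-free; has maize, so not corn-free (and 1 more) — reject
J: has fish sauce, so not fish-free — reject
K: has rolled oats, so not gluten-free; has corn, so not corn-free (and 1 more) — no

A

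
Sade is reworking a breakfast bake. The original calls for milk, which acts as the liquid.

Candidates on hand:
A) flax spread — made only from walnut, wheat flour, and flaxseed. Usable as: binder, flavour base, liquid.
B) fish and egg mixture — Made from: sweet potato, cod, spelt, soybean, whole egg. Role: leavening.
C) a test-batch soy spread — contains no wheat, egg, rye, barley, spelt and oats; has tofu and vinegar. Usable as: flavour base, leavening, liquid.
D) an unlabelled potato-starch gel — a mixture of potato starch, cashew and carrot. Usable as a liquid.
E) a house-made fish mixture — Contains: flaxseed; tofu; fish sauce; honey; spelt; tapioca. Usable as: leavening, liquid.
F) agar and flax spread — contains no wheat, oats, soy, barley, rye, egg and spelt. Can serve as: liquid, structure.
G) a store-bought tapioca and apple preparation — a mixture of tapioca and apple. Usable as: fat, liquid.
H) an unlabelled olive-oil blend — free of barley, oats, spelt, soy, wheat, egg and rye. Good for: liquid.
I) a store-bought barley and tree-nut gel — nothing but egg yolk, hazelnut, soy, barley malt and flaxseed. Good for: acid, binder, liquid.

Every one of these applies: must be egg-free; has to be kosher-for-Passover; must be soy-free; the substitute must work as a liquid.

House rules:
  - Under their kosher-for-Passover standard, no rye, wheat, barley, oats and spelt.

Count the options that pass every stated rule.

4

A: has wheat flour, so not kosher-for-Passover — reject
B: not usable as a liquid; has spelt, so not kosher-for-Passover (and 2 more) — no
C: has tofu, so not soy-free — no
D: no soy, no egg — keep
E: has spelt, so not kosher-for-Passover; has tofu, so not soy-free — reject
F: every rule checks out — valid
G: only apple and tapioca; none excluded — valid
H: no egg, no soy — valid
I: has barley malt, so not kosher-for-Passover; has egg yolk, so not egg-free (and 1 more) — out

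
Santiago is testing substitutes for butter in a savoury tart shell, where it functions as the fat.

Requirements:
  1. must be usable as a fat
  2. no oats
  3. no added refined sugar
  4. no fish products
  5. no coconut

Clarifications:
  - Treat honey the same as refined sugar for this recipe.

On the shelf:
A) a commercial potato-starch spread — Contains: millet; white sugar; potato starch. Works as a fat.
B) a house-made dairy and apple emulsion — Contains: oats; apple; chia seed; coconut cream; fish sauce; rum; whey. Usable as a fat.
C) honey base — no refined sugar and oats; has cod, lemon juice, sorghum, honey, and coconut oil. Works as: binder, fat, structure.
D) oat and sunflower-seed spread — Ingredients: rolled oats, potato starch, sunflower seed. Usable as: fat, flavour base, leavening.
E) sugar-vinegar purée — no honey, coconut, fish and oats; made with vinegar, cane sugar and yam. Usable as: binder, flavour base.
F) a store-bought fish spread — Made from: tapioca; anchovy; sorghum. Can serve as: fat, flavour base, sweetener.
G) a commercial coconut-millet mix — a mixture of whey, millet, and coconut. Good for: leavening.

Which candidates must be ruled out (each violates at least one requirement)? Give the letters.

A, B, C, D, E, F, G

A: has white sugar, so not no-added-sugar — reject
B: has fish sauce, so not fish-free; has coconut cream, so not coconut-free (and 1 more) — out
C: has honey, so not no-added-sugar; has cod, so not fish-free (and 1 more) — out
D: has rolled oats, so not oat-free — out
E: not usable as a fat; has cane sugar, so not no-added-sugar — reject
F: has anchovy, so not fish-free — no
G: not usable as a fat; has coconut, so not coconut-free — no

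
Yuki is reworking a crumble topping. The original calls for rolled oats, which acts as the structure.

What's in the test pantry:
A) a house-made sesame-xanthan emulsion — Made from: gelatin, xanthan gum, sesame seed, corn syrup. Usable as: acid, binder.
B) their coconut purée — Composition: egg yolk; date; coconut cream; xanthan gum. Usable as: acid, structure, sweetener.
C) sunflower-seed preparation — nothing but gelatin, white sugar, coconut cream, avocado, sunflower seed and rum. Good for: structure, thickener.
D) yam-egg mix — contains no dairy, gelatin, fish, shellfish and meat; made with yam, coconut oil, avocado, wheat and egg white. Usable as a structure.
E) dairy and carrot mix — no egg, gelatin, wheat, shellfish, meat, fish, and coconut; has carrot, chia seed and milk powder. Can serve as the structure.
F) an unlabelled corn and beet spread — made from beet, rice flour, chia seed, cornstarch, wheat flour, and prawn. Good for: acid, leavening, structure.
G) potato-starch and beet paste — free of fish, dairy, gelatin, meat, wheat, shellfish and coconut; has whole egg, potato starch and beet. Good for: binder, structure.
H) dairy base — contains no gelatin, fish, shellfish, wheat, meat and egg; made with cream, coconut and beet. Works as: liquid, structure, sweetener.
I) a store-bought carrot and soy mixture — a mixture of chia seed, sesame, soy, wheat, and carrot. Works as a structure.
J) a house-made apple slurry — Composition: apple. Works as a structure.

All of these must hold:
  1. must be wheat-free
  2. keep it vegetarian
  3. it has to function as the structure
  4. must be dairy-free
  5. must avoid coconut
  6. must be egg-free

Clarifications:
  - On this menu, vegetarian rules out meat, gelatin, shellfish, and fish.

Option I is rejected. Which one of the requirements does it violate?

wheat-free

usable as a structure: satisfied
vegetarian: satisfied
egg-free: satisfied
coconut-free: satisfied
wheat-free: has wheat — fails
dairy-free: satisfied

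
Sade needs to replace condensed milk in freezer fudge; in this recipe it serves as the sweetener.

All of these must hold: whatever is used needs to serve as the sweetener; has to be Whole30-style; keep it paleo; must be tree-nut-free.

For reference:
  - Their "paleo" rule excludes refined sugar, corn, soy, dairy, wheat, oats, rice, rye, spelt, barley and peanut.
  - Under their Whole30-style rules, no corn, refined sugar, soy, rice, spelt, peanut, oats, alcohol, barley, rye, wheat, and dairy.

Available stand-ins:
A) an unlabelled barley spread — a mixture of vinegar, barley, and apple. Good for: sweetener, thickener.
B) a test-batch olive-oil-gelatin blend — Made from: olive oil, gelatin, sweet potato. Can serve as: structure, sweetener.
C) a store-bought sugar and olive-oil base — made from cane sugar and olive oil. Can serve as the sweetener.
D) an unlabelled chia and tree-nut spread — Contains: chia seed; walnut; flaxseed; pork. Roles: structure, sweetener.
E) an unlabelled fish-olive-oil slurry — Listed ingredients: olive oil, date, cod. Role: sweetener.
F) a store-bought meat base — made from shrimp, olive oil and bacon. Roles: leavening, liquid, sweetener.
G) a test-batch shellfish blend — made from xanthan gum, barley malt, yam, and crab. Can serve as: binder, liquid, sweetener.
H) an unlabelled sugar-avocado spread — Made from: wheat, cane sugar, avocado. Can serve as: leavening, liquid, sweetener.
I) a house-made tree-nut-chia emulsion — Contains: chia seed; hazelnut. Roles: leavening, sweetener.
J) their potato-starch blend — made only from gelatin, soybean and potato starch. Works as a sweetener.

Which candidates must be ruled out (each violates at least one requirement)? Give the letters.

A, C, D, G, H, I, J

A: has barley, so not paleo; has barley, so not Whole30-style — reject
B: only gelatin, olive oil and sweet potato; none excluded — valid
C: has cane sugar, so not paleo; has cane sugar, so not Whole30-style — out
D: has walnut, so not tree-nut-free — out
E: paleo, no tree nuts — valid
F: only bacon, shrimp, and olive oil; none excluded — valid
G: has barley malt, so not paleo; has barley malt, so not Whole30-style — out
H: has cane sugar, so not paleo; has cane sugar, so not Whole30-style — no
I: has hazelnut, so not tree-nut-free — reject
J: has soybean, so not paleo; has soybean, so not Whole30-style — out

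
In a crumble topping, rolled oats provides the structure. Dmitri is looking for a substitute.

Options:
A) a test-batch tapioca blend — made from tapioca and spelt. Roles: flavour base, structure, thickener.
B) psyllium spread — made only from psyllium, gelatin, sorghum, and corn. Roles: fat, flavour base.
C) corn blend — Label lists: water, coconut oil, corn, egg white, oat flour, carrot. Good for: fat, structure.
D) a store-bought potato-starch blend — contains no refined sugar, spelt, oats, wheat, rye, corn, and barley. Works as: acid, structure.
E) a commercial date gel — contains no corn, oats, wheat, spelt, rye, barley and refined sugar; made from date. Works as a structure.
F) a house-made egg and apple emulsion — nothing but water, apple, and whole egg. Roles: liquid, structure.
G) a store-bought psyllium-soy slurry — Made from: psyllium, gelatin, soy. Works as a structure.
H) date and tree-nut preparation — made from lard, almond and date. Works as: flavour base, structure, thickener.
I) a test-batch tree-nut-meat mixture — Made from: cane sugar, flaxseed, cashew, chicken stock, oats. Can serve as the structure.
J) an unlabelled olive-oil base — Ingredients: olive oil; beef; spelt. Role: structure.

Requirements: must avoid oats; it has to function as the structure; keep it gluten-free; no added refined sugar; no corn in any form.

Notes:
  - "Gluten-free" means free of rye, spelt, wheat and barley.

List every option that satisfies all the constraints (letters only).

A: has spelt, so not gluten-free — out
B: not usable as a structure; has corn, so not corn-free — out
C: has corn, so not corn-free; has oat flour, so not oat-free — out
D: works as a structure, no refined sugar, no oats — OK
E: works as a structure, no oats, no corn — valid
F: no corn, gluten-free — keep
G: nothing on the exclusion list — valid
H: nothing on the exclusion list — OK
I: has oats, so not oat-free; has cane sugar, so not no-added-sugar — no
J: has spelt, so not gluten-free — reject

D, E, F, G, H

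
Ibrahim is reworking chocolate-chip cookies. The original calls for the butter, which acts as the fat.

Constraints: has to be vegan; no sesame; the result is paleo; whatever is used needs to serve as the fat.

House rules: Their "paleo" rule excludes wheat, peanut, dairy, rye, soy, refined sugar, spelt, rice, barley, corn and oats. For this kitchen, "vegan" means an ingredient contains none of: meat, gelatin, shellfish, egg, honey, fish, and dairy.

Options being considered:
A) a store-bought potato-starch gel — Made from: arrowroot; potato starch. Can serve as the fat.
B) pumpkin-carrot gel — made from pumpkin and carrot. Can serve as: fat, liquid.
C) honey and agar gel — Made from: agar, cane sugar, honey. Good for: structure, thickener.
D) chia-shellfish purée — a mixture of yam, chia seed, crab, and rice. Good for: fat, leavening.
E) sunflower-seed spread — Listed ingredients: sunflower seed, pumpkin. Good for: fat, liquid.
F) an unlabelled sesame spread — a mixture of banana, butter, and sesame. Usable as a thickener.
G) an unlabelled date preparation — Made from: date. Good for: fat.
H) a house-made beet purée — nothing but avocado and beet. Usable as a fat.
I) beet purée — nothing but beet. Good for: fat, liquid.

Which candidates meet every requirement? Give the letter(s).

A, B, E, G, H, I

A: nothing on the exclusion list — keep
B: every rule checks out — OK
C: not usable as a fat; has cane sugar, so not paleo (and 1 more) — reject
D: has rice, so not paleo; has crab, so not vegan — reject
E: only pumpkin and sunflower seed; none excluded — OK
F: not usable as a fat; has butter, so not paleo (and 2 more) — no
G: only date; none excluded — OK
H: no sesame, vegan — OK
I: only beet; none excluded — keep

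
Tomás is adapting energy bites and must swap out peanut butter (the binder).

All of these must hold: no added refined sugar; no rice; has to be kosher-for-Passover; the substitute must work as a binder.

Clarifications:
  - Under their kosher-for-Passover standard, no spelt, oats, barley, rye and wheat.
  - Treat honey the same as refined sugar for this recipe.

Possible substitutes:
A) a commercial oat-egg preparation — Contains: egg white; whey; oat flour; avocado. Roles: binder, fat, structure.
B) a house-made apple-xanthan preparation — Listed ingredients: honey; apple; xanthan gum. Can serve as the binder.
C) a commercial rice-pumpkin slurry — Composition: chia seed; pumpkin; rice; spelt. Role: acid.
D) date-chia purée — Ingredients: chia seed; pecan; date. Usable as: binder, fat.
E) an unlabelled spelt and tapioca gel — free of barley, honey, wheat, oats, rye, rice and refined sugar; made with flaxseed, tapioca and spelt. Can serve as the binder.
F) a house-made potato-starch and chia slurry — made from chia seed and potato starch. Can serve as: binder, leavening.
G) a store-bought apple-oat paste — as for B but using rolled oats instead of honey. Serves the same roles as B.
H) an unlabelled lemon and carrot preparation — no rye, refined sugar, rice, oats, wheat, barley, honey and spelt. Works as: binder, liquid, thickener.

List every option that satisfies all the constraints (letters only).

D, F, H

A: has oat flour, so not kosher-for-Passover — no
B: has honey, so not no-added-sugar — no
C: not usable as a binder; has spelt, so not kosher-for-Passover (and 1 more) — reject
D: only pecan, date and chia seed; none excluded — OK
E: has spelt, so not kosher-for-Passover — no
F: works as a binder, no-added-sugar, no rice — keep
G: has rolled oats, so not kosher-for-Passover — out
H: every rule checks out — keep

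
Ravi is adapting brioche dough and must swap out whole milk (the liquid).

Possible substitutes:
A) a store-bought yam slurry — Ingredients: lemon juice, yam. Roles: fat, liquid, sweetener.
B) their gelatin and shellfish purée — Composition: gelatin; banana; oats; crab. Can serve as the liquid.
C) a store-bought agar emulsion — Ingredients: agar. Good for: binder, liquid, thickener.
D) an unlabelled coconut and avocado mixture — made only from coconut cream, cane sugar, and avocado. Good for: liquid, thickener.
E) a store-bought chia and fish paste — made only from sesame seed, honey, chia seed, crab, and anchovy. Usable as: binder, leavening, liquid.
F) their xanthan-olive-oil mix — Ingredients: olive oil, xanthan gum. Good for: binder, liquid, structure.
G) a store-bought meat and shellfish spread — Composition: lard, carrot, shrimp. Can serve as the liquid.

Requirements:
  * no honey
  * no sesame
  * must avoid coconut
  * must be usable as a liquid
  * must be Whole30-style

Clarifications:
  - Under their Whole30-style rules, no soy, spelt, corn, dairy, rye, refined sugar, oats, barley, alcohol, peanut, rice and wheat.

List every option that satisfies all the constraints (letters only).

A: no coconut, Whole30-style — valid
B: has oats, so not Whole30-style — out
C: only agar; none excluded — keep
D: has cane sugar, so not Whole30-style; has coconut cream, so not coconut-free — out
E: has sesame seed, so not sesame-free; has honey, so not honey-free — no
F: no coconut, no honey — valid
G: all constraints satisfied — OK

A, C, F, G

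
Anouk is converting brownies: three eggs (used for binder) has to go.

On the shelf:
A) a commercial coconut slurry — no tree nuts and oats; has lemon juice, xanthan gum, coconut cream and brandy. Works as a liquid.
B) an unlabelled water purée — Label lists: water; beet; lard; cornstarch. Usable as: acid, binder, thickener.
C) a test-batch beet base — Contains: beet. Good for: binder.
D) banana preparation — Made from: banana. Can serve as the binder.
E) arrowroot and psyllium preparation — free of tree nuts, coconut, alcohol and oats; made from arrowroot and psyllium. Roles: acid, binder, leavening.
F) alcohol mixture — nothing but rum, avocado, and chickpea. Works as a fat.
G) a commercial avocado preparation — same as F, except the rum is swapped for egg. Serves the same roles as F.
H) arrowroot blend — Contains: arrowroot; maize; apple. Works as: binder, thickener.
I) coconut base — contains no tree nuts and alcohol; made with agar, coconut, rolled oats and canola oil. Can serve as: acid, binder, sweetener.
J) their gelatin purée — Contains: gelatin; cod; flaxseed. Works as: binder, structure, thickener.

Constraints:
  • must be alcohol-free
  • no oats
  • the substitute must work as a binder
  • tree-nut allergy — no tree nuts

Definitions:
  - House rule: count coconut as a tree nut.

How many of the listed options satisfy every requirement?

6

A: not usable as a binder; has coconut cream, so not tree-nut-free (and 1 more) — out
B: works as a binder, tree-nut-free, no oats — OK
C: every rule checks out — OK
D: only banana; none excluded — OK
E: no oats, tree-nut-free — valid
F: not usable as a binder; has rum, so not alcohol-free — reject
G: not usable as a binder — no
H: every rule checks out — valid
I: has coconut, so not tree-nut-free; has rolled oats, so not oat-free — out
J: no alcohol, tree-nut-free — valid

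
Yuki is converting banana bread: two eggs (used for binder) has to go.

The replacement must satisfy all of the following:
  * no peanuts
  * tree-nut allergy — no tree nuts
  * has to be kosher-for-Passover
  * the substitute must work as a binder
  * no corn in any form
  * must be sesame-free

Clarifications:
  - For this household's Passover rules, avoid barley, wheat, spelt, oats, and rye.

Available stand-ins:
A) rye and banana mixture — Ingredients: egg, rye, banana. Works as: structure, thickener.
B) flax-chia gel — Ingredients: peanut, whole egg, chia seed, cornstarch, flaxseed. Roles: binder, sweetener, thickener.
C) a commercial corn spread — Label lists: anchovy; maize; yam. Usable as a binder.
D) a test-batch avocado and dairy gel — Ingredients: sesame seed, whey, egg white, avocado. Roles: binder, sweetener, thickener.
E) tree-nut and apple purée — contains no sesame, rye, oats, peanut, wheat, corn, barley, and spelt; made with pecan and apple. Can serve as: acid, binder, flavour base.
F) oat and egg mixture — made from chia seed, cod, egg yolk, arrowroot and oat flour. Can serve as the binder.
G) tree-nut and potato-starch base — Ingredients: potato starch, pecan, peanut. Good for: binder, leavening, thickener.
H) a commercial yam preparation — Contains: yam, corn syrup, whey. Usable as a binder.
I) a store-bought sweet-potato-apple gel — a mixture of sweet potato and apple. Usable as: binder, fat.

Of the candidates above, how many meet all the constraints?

A: not usable as a binder; has rye, so not kosher-for-Passover — no
B: has peanut, so not peanut-free; has cornstarch, so not corn-free — out
C: has maize, so not corn-free — reject
D: has sesame seed, so not sesame-free — no
E: has pecan, so not tree-nut-free — no
F: has oat flour, so not kosher-for-Passover — reject
G: has peanut, so not peanut-free; has pecan, so not tree-nut-free — no
H: has corn syrup, so not corn-free — no
I: only sweet potato and apple; none excluded — OK

1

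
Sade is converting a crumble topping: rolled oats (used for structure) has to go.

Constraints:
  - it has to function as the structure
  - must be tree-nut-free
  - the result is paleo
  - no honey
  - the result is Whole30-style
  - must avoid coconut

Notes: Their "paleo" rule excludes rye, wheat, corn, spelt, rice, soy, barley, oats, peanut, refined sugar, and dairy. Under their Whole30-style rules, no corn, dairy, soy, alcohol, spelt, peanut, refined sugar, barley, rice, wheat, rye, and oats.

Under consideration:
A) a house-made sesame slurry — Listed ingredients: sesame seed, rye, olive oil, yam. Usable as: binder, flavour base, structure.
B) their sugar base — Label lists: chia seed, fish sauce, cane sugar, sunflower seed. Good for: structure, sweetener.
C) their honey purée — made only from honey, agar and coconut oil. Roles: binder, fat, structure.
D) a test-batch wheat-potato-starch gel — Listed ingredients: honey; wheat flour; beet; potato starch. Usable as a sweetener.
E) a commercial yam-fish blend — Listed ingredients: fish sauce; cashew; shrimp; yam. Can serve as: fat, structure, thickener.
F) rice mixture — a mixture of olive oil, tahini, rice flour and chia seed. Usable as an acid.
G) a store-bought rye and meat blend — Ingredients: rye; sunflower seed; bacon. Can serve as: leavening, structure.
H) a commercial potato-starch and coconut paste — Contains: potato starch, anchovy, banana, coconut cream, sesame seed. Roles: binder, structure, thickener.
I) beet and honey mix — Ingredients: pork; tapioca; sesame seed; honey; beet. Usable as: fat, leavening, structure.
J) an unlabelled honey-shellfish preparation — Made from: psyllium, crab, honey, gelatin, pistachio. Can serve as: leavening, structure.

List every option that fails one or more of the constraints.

A: has rye, so not paleo; has rye, so not Whole30-style — out
B: has cane sugar, so not paleo; has cane sugar, so not Whole30-style — out
C: has coconut oil, so not coconut-free; has honey, so not honey-free — out
D: not usable as a structure; has wheat flour, so not paleo (and 2 more) — reject
E: has cashew, so not tree-nut-free — out
F: not usable as a structure; has rice flour, so not paleo (and 1 more) — no
G: has rye, so not paleo; has rye, so not Whole30-style — reject
H: has coconut cream, so not coconut-free — no
I: has honey, so not honey-free — out
J: has honey, so not honey-free; has pistachio, so not tree-nut-free — no

A, B, C, D, E, F, G, H, I, J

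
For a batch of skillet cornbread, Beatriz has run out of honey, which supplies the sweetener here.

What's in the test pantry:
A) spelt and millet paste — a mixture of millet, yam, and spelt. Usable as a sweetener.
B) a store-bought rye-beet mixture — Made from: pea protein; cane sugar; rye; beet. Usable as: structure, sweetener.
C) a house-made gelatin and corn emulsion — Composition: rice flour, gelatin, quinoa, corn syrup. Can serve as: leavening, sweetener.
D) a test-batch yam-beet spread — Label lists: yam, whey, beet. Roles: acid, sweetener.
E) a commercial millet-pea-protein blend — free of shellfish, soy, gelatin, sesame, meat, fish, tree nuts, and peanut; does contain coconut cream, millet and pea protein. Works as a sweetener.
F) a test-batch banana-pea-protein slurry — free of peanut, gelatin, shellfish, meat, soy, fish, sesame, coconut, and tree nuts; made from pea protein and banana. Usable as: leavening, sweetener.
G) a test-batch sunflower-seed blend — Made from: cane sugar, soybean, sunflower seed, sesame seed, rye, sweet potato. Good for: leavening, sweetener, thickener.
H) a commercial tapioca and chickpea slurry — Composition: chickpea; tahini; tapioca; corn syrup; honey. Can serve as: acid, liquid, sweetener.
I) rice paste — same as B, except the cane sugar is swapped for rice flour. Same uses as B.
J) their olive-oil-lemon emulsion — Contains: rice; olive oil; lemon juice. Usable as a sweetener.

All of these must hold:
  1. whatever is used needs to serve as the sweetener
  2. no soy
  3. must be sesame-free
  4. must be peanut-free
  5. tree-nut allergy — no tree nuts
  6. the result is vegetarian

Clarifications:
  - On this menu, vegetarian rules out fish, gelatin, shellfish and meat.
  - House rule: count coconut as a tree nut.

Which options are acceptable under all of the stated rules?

A: tree-nut-free, no sesame — valid
B: nothing on the exclusion list — OK
C: has gelatin, so not vegetarian — out
D: only whey, yam and beet; none excluded — valid
E: has coconut cream, so not tree-nut-free — no
F: nothing on the exclusion list — OK
G: has soybean, so not soy-free; has sesame seed, so not sesame-free — out
H: has tahini, so not sesame-free — no
I: tree-nut-free, vegetarian — keep
J: only rice, lemon juice, and olive oil; none excluded — valid

A, B, D, F, I, J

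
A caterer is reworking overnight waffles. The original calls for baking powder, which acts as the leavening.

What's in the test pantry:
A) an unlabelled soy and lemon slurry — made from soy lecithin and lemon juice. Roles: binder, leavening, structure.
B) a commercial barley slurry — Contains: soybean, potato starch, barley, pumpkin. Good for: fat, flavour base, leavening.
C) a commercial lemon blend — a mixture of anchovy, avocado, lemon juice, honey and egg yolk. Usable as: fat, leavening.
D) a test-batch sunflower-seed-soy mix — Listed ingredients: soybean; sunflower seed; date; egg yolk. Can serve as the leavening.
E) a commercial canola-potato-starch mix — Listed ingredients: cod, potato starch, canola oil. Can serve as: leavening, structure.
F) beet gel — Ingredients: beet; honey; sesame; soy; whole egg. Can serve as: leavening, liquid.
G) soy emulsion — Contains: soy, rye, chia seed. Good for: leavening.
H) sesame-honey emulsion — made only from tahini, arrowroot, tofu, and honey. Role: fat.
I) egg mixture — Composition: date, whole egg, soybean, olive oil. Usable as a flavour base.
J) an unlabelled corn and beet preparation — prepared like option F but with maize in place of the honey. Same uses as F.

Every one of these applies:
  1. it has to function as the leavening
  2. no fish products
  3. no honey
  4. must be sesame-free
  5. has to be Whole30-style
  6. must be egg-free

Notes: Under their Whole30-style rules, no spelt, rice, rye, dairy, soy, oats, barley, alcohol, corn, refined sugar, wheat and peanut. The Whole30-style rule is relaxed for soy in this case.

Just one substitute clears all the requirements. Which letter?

A

A: soy is permitted under the Whole30-style carve-out; nothing else excluded — keep
B: has barley, so not Whole30-style — reject
C: has honey, so not honey-free; has egg yolk, so not egg-free (and 1 more) — no
D: has egg yolk, so not egg-free — reject
E: has cod, so not fish-free — no
F: has honey, so not honey-free; has whole egg, so not egg-free (and 1 more) — reject
G: has rye, so not Whole30-style — reject
H: not usable as a leavening; has honey, so not honey-free (and 1 more) — reject
I: not usable as a leavening; has whole egg, so not egg-free — out
J: has maize, so not Whole30-style; has whole egg, so not egg-free (and 1 more) — reject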